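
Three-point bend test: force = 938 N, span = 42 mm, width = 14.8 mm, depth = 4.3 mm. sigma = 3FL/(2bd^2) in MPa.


sigma = 3*938*42/(2*14.8*4.3^2) = 215.9 MPa

215.9


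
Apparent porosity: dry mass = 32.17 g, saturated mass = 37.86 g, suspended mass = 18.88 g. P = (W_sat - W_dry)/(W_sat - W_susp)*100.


P = (37.86 - 32.17) / (37.86 - 18.88) * 100 = 5.69 / 18.98 * 100 = 30.0%

30.0


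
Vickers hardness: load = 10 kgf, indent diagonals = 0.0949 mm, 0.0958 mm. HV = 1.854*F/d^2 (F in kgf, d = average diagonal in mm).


d_avg = (0.0949+0.0958)/2 = 0.09535 mm
HV = 1.854*10/0.09535^2 = 2039

2039


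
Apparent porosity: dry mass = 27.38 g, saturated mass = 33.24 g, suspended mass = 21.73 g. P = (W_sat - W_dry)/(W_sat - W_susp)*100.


P = (33.24 - 27.38) / (33.24 - 21.73) * 100 = 5.86 / 11.51 * 100 = 50.9%

50.9


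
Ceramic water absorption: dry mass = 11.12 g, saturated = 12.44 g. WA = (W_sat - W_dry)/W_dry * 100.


WA = (12.44 - 11.12) / 11.12 * 100 = 11.87%

11.87


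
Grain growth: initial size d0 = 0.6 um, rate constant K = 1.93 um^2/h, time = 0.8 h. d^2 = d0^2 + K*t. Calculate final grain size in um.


d^2 = 0.6^2 + 1.93*0.8 = 1.904
d = sqrt(1.904) = 1.38 um

1.38


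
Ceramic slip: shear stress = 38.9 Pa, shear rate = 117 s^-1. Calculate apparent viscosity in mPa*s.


eta = tau/gamma * 1000 = 38.9/117 * 1000 = 332.5 mPa*s

332.5


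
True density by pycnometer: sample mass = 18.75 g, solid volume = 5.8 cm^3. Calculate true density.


TD = 18.75 / 5.8 = 3.233 g/cm^3

3.233


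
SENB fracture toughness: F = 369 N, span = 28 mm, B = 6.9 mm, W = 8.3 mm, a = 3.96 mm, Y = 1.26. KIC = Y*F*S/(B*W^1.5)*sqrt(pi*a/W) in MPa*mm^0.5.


KIC = 1.26*369*28/(6.9*8.3^1.5)*sqrt(pi*3.96/8.3) = 96.6

96.6


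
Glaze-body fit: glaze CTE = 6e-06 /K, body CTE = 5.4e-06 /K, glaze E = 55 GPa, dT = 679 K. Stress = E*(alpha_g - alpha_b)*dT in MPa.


Stress = 55*1000*(6e-06 - 5.4e-06)*679 = 22.4 MPa

22.4


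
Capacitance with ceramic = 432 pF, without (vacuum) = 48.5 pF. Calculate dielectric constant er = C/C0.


er = 432 / 48.5 = 8.91

8.91


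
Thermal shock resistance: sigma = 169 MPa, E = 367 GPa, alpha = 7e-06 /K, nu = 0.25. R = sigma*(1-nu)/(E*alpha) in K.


R = 169*(1-0.25)/(367*1000*7e-06) = 49 K

49


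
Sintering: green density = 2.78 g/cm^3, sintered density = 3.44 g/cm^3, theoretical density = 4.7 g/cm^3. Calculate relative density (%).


Relative = 3.44 / 4.7 * 100 = 73.2%

73.2


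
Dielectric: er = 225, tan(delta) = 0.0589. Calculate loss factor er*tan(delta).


Loss = 225 * 0.0589 = 13.253

13.253


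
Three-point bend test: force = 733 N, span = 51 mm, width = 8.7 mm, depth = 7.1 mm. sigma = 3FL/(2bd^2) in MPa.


sigma = 3*733*51/(2*8.7*7.1^2) = 127.9 MPa

127.9


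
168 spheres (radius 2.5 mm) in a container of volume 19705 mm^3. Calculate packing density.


V_sphere = 4/3*pi*2.5^3 = 65.4498 mm^3
Total V = 168*65.4498 = 10995.5664 mm^3
PD = 10995.5664 / 19705 = 0.558

0.558


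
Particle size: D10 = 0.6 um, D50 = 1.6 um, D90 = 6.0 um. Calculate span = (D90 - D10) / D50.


Span = (6.0 - 0.6) / 1.6 = 5.4 / 1.6 = 3.375

3.375


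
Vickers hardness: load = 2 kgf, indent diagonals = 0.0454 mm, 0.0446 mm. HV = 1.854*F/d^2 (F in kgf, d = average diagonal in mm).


d_avg = (0.0454+0.0446)/2 = 0.045 mm
HV = 1.854*2/0.045^2 = 1831

1831


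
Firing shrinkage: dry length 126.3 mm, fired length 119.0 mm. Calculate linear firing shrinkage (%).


FS = (126.3 - 119.0) / 126.3 * 100 = 5.78%

5.78


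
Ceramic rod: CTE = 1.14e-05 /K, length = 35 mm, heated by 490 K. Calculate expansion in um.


dL = 1.14e-05 * 35 * 490 * 1000 = 195.51 um

195.51


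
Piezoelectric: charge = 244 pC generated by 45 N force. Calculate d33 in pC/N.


d33 = 244 / 45 = 5.4 pC/N

5.4


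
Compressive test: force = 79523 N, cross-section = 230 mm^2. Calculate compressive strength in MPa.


CS = 79523 / 230 = 345.8 MPa

345.8


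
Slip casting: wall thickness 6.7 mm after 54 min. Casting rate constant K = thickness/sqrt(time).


K = 6.7 / sqrt(54) = 6.7 / 7.3485 = 0.912 mm/min^0.5

0.912


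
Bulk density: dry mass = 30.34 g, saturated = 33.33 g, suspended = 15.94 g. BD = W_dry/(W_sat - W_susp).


BD = 30.34 / (33.33 - 15.94) = 30.34 / 17.39 = 1.745 g/cm^3

1.745


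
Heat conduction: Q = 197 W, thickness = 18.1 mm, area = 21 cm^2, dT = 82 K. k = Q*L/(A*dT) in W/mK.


k = 197*18.1/1000/(21/10000*82) = 20.71 W/mK

20.71


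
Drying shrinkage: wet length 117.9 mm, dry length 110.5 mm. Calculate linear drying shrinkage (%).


DS = (117.9 - 110.5) / 117.9 * 100 = 6.28%

6.28


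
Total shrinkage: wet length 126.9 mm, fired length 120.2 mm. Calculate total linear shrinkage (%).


TS = (126.9 - 120.2) / 126.9 * 100 = 5.28%

5.28


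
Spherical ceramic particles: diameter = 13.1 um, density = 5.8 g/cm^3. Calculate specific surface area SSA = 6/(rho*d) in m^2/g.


SSA = 6 / (5.8 * 13.1) = 0.079 m^2/g

0.079


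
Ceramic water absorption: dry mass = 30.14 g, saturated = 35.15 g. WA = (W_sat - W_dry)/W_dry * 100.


WA = (35.15 - 30.14) / 30.14 * 100 = 16.62%

16.62


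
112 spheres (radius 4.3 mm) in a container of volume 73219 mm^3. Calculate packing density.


V_sphere = 4/3*pi*4.3^3 = 333.0381 mm^3
Total V = 112*333.0381 = 37300.2672 mm^3
PD = 37300.2672 / 73219 = 0.509

0.509


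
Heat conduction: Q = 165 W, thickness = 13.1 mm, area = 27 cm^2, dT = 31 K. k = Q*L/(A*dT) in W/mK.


k = 165*13.1/1000/(27/10000*31) = 25.82 W/mK

25.82


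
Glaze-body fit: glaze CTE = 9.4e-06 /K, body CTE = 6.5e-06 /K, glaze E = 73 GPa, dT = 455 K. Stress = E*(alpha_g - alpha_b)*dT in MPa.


Stress = 73*1000*(9.4e-06 - 6.5e-06)*455 = 96.3 MPa

96.3


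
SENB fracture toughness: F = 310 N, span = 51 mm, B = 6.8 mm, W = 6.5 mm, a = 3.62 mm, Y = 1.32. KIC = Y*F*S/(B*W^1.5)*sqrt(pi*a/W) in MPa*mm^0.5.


KIC = 1.32*310*51/(6.8*6.5^1.5)*sqrt(pi*3.62/6.5) = 244.96

244.96


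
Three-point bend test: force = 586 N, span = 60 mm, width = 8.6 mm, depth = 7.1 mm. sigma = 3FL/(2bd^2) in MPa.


sigma = 3*586*60/(2*8.6*7.1^2) = 121.7 MPa

121.7


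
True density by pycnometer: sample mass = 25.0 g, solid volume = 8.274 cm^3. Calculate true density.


TD = 25.0 / 8.274 = 3.022 g/cm^3

3.022


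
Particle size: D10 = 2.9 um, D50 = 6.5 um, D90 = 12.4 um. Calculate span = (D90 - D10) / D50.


Span = (12.4 - 2.9) / 6.5 = 9.5 / 6.5 = 1.462

1.462


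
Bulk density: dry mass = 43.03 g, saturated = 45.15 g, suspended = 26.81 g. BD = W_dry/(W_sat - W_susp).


BD = 43.03 / (45.15 - 26.81) = 43.03 / 18.34 = 2.346 g/cm^3

2.346


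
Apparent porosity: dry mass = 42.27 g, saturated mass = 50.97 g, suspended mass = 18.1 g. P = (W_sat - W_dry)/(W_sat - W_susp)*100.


P = (50.97 - 42.27) / (50.97 - 18.1) * 100 = 8.7 / 32.87 * 100 = 26.5%

26.5


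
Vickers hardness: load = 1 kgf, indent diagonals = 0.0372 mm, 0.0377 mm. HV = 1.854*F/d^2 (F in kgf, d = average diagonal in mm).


d_avg = (0.0372+0.0377)/2 = 0.03745 mm
HV = 1.854*1/0.03745^2 = 1322

1322


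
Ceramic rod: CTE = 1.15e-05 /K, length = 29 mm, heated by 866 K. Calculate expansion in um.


dL = 1.15e-05 * 29 * 866 * 1000 = 288.811 um

288.811


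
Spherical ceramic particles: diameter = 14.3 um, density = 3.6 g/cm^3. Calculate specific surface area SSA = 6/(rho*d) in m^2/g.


SSA = 6 / (3.6 * 14.3) = 0.117 m^2/g

0.117


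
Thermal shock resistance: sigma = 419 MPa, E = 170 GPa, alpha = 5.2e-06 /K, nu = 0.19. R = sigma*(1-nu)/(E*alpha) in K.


R = 419*(1-0.19)/(170*1000*5.2e-06) = 384 K

384


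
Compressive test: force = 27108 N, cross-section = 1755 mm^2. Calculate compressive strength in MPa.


CS = 27108 / 1755 = 15.4 MPa

15.4


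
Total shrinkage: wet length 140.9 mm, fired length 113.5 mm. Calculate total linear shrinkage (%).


TS = (140.9 - 113.5) / 140.9 * 100 = 19.45%

19.45


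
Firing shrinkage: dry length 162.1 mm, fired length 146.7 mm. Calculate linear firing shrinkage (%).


FS = (162.1 - 146.7) / 162.1 * 100 = 9.5%

9.5


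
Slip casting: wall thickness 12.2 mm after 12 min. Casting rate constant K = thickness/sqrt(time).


K = 12.2 / sqrt(12) = 12.2 / 3.4641 = 3.522 mm/min^0.5

3.522


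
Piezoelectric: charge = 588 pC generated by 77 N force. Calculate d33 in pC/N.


d33 = 588 / 77 = 7.6 pC/N

7.6


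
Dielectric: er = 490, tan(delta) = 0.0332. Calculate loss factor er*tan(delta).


Loss = 490 * 0.0332 = 16.268

16.268


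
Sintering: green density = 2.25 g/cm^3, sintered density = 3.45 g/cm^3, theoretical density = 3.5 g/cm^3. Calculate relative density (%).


Relative = 3.45 / 3.5 * 100 = 98.6%

98.6


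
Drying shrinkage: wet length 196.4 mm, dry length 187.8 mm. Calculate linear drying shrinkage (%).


DS = (196.4 - 187.8) / 196.4 * 100 = 4.38%

4.38


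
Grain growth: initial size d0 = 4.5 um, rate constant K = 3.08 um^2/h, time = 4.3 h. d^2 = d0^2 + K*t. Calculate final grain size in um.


d^2 = 4.5^2 + 3.08*4.3 = 33.494
d = sqrt(33.494) = 5.79 um

5.79


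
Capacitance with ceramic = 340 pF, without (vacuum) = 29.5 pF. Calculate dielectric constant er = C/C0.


er = 340 / 29.5 = 11.53

11.53


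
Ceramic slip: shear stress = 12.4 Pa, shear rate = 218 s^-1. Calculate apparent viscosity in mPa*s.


eta = tau/gamma * 1000 = 12.4/218 * 1000 = 56.9 mPa*s

56.9


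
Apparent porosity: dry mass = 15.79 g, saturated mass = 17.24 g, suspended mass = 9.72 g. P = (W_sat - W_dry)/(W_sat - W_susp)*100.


P = (17.24 - 15.79) / (17.24 - 9.72) * 100 = 1.45 / 7.52 * 100 = 19.3%

19.3


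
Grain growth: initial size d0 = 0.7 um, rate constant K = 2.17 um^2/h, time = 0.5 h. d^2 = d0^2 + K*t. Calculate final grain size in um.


d^2 = 0.7^2 + 2.17*0.5 = 1.575
d = sqrt(1.575) = 1.25 um

1.25


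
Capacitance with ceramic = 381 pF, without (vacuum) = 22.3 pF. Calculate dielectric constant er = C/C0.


er = 381 / 22.3 = 17.09

17.09


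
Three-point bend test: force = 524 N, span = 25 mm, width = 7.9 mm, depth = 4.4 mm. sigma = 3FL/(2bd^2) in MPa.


sigma = 3*524*25/(2*7.9*4.4^2) = 128.5 MPa

128.5


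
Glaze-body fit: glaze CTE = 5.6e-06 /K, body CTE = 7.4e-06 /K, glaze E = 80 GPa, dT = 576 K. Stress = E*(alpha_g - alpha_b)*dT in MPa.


Stress = 80*1000*(5.6e-06 - 7.4e-06)*576 = -82.9 MPa

-82.9


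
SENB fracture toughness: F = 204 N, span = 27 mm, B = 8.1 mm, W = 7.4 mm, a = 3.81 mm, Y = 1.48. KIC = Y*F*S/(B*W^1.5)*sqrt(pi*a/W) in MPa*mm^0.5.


KIC = 1.48*204*27/(8.1*7.4^1.5)*sqrt(pi*3.81/7.4) = 63.58

63.58


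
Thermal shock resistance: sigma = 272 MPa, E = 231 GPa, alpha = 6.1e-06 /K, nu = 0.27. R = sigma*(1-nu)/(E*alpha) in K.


R = 272*(1-0.27)/(231*1000*6.1e-06) = 141 K

141


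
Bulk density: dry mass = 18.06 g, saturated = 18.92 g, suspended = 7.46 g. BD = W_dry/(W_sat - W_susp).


BD = 18.06 / (18.92 - 7.46) = 18.06 / 11.46 = 1.576 g/cm^3

1.576


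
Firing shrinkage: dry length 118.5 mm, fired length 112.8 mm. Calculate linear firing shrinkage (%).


FS = (118.5 - 112.8) / 118.5 * 100 = 4.81%

4.81


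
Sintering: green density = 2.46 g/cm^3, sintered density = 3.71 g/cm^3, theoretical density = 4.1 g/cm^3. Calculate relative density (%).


Relative = 3.71 / 4.1 * 100 = 90.5%

90.5


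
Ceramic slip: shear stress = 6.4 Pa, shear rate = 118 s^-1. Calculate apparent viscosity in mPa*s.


eta = tau/gamma * 1000 = 6.4/118 * 1000 = 54.2 mPa*s

54.2


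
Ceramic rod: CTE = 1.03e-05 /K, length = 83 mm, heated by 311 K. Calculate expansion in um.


dL = 1.03e-05 * 83 * 311 * 1000 = 265.874 um

265.874


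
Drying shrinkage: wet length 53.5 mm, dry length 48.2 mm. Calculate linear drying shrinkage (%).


DS = (53.5 - 48.2) / 53.5 * 100 = 9.91%

9.91


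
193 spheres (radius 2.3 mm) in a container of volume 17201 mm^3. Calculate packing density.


V_sphere = 4/3*pi*2.3^3 = 50.965 mm^3
Total V = 193*50.965 = 9836.245 mm^3
PD = 9836.245 / 17201 = 0.572

0.572


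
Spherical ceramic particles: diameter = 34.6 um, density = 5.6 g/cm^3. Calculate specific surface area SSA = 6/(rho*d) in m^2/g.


SSA = 6 / (5.6 * 34.6) = 0.031 m^2/g

0.031


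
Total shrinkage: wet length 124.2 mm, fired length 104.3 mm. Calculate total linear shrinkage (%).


TS = (124.2 - 104.3) / 124.2 * 100 = 16.02%

16.02


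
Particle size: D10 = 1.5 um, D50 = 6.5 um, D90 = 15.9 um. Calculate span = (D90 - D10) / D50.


Span = (15.9 - 1.5) / 6.5 = 14.4 / 6.5 = 2.215

2.215


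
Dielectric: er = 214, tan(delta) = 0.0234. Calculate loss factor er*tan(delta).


Loss = 214 * 0.0234 = 5.008

5.008


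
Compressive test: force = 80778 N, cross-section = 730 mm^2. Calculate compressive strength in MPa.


CS = 80778 / 730 = 110.7 MPa

110.7


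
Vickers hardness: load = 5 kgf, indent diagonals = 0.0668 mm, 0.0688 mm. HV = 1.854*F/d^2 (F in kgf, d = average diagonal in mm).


d_avg = (0.0668+0.0688)/2 = 0.0678 mm
HV = 1.854*5/0.0678^2 = 2017

2017


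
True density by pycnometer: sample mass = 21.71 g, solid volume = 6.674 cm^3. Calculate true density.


TD = 21.71 / 6.674 = 3.253 g/cm^3

3.253


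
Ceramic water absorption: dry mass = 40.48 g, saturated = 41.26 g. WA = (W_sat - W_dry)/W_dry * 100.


WA = (41.26 - 40.48) / 40.48 * 100 = 1.93%

1.93


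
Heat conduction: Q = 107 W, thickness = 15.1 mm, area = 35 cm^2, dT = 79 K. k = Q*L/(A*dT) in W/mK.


k = 107*15.1/1000/(35/10000*79) = 5.84 W/mK

5.84


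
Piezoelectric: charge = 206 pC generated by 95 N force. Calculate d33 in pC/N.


d33 = 206 / 95 = 2.2 pC/N

2.2


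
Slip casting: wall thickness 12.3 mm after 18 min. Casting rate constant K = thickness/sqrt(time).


K = 12.3 / sqrt(18) = 12.3 / 4.2426 = 2.899 mm/min^0.5

2.899


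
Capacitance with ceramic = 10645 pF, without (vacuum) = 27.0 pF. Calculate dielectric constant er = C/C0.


er = 10645 / 27.0 = 394.26

394.26


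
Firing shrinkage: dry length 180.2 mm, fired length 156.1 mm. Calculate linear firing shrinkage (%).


FS = (180.2 - 156.1) / 180.2 * 100 = 13.37%

13.37


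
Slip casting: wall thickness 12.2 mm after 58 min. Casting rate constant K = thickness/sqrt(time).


K = 12.2 / sqrt(58) = 12.2 / 7.6158 = 1.602 mm/min^0.5

1.602


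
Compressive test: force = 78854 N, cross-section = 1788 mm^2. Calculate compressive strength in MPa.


CS = 78854 / 1788 = 44.1 MPa

44.1


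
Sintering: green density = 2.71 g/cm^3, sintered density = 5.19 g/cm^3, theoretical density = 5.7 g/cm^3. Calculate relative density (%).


Relative = 5.19 / 5.7 * 100 = 91.1%

91.1


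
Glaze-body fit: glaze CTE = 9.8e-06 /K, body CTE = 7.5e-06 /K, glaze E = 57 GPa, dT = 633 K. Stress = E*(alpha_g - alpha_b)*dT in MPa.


Stress = 57*1000*(9.8e-06 - 7.5e-06)*633 = 83.0 MPa

83.0


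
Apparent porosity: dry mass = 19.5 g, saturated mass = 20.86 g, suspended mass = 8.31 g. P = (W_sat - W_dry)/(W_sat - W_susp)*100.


P = (20.86 - 19.5) / (20.86 - 8.31) * 100 = 1.36 / 12.55 * 100 = 10.8%

10.8


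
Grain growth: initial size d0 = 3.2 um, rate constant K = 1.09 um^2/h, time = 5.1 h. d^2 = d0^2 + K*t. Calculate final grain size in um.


d^2 = 3.2^2 + 1.09*5.1 = 15.799
d = sqrt(15.799) = 3.97 um

3.97


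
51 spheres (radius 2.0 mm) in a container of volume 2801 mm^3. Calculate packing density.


V_sphere = 4/3*pi*2.0^3 = 33.5103 mm^3
Total V = 51*33.5103 = 1709.0253 mm^3
PD = 1709.0253 / 2801 = 0.61

0.61


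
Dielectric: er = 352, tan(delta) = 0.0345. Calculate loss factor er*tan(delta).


Loss = 352 * 0.0345 = 12.144

12.144


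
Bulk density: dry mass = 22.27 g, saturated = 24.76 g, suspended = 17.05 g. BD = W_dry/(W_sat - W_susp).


BD = 22.27 / (24.76 - 17.05) = 22.27 / 7.71 = 2.888 g/cm^3

2.888


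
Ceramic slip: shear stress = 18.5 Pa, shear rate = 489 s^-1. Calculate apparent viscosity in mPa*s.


eta = tau/gamma * 1000 = 18.5/489 * 1000 = 37.8 mPa*s

37.8


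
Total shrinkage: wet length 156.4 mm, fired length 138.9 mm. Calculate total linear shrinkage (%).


TS = (156.4 - 138.9) / 156.4 * 100 = 11.19%

11.19


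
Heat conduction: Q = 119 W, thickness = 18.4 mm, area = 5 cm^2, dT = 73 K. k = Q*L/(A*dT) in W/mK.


k = 119*18.4/1000/(5/10000*73) = 59.99 W/mK

59.99


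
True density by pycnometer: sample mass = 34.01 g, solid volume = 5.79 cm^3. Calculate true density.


TD = 34.01 / 5.79 = 5.874 g/cm^3

5.874


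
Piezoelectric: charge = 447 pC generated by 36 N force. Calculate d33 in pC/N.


d33 = 447 / 36 = 12.4 pC/N

12.4


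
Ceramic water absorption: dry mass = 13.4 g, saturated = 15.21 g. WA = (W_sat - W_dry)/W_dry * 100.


WA = (15.21 - 13.4) / 13.4 * 100 = 13.51%

13.51


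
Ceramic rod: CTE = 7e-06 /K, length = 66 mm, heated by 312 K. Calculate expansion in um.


dL = 7e-06 * 66 * 312 * 1000 = 144.144 um

144.144


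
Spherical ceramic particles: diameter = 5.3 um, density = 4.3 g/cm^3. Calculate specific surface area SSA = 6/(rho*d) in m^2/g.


SSA = 6 / (4.3 * 5.3) = 0.263 m^2/g

0.263


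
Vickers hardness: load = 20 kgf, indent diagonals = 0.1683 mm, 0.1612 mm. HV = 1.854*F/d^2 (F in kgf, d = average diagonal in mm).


d_avg = (0.1683+0.1612)/2 = 0.16475 mm
HV = 1.854*20/0.16475^2 = 1366

1366


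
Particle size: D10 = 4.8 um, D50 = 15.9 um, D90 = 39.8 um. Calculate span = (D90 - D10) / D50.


Span = (39.8 - 4.8) / 15.9 = 35.0 / 15.9 = 2.201

2.201


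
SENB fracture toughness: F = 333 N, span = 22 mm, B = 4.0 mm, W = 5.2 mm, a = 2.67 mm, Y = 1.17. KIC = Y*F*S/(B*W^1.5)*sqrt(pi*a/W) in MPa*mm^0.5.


KIC = 1.17*333*22/(4.0*5.2^1.5)*sqrt(pi*2.67/5.2) = 229.52

229.52


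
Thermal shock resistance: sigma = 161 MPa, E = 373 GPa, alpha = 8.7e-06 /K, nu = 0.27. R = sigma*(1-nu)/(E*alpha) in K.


R = 161*(1-0.27)/(373*1000*8.7e-06) = 36 K

36


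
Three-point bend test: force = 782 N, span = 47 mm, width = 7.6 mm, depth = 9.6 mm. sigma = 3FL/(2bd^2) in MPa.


sigma = 3*782*47/(2*7.6*9.6^2) = 78.7 MPa

78.7


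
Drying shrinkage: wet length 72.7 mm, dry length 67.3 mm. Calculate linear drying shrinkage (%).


DS = (72.7 - 67.3) / 72.7 * 100 = 7.43%

7.43


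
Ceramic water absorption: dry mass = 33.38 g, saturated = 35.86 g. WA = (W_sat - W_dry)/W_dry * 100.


WA = (35.86 - 33.38) / 33.38 * 100 = 7.43%

7.43


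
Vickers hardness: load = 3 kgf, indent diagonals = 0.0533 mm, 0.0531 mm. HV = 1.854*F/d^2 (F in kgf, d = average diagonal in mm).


d_avg = (0.0533+0.0531)/2 = 0.0532 mm
HV = 1.854*3/0.0532^2 = 1965

1965


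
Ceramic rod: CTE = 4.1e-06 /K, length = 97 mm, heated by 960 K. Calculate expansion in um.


dL = 4.1e-06 * 97 * 960 * 1000 = 381.792 um

381.792


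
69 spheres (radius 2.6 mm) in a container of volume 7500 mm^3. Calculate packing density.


V_sphere = 4/3*pi*2.6^3 = 73.6222 mm^3
Total V = 69*73.6222 = 5079.9318 mm^3
PD = 5079.9318 / 7500 = 0.677

0.677


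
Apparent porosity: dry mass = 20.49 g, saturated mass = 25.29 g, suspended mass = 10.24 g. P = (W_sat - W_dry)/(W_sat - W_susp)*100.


P = (25.29 - 20.49) / (25.29 - 10.24) * 100 = 4.8 / 15.05 * 100 = 31.9%

31.9


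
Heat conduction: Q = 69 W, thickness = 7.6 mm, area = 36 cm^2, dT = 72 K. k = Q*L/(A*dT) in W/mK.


k = 69*7.6/1000/(36/10000*72) = 2.02 W/mK

2.02


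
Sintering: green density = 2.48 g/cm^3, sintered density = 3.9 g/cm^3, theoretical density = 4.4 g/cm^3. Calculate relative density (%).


Relative = 3.9 / 4.4 * 100 = 88.6%

88.6


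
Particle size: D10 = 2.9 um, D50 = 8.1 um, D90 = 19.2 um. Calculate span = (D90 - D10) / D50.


Span = (19.2 - 2.9) / 8.1 = 16.3 / 8.1 = 2.012

2.012


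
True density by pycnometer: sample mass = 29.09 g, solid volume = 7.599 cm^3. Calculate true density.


TD = 29.09 / 7.599 = 3.828 g/cm^3

3.828


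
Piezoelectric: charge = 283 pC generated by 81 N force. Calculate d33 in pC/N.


d33 = 283 / 81 = 3.5 pC/N

3.5


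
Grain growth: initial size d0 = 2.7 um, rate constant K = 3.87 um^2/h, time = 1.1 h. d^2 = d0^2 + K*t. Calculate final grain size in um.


d^2 = 2.7^2 + 3.87*1.1 = 11.547
d = sqrt(11.547) = 3.4 um

3.4


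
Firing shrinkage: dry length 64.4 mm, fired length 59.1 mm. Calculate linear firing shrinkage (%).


FS = (64.4 - 59.1) / 64.4 * 100 = 8.23%

8.23


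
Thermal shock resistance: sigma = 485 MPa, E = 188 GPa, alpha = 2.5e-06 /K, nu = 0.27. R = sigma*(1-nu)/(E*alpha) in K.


R = 485*(1-0.27)/(188*1000*2.5e-06) = 753 K

753


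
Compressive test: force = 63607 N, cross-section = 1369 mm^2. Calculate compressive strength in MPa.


CS = 63607 / 1369 = 46.5 MPa

46.5


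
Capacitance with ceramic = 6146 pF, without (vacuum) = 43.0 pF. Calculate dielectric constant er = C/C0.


er = 6146 / 43.0 = 142.93

142.93


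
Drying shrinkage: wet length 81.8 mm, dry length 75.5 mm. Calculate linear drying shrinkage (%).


DS = (81.8 - 75.5) / 81.8 * 100 = 7.7%

7.7


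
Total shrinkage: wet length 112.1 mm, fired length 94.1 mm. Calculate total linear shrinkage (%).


TS = (112.1 - 94.1) / 112.1 * 100 = 16.06%

16.06


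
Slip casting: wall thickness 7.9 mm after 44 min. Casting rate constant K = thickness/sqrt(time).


K = 7.9 / sqrt(44) = 7.9 / 6.6332 = 1.191 mm/min^0.5

1.191


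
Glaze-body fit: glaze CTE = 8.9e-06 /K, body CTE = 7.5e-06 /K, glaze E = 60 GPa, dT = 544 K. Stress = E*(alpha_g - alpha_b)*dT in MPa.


Stress = 60*1000*(8.9e-06 - 7.5e-06)*544 = 45.7 MPa

45.7


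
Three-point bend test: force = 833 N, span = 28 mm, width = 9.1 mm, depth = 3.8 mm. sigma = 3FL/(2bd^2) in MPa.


sigma = 3*833*28/(2*9.1*3.8^2) = 266.2 MPa

266.2


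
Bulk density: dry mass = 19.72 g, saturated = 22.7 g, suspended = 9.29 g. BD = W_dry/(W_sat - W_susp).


BD = 19.72 / (22.7 - 9.29) = 19.72 / 13.41 = 1.471 g/cm^3

1.471


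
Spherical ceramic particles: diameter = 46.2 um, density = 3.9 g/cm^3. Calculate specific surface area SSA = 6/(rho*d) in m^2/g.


SSA = 6 / (3.9 * 46.2) = 0.033 m^2/g

0.033


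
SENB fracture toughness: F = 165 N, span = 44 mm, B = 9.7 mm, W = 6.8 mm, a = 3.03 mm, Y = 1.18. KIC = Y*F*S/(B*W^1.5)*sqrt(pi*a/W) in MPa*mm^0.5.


KIC = 1.18*165*44/(9.7*6.8^1.5)*sqrt(pi*3.03/6.8) = 58.93

58.93


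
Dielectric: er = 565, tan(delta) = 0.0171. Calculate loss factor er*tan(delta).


Loss = 565 * 0.0171 = 9.662

9.662


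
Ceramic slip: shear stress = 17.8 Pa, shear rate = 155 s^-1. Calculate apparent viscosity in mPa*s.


eta = tau/gamma * 1000 = 17.8/155 * 1000 = 114.8 mPa*s

114.8


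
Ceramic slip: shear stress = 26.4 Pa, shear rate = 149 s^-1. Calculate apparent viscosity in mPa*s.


eta = tau/gamma * 1000 = 26.4/149 * 1000 = 177.2 mPa*s

177.2


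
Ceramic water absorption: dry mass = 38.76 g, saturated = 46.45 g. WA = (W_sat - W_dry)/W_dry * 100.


WA = (46.45 - 38.76) / 38.76 * 100 = 19.84%

19.84


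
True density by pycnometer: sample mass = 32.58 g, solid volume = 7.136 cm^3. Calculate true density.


TD = 32.58 / 7.136 = 4.566 g/cm^3

4.566


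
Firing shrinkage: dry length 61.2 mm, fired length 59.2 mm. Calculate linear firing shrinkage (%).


FS = (61.2 - 59.2) / 61.2 * 100 = 3.27%

3.27


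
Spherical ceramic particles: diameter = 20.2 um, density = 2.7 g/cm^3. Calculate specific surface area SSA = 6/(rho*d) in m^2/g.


SSA = 6 / (2.7 * 20.2) = 0.11 m^2/g

0.11


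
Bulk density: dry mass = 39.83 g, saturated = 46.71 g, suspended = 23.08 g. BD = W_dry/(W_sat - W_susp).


BD = 39.83 / (46.71 - 23.08) = 39.83 / 23.63 = 1.686 g/cm^3

1.686


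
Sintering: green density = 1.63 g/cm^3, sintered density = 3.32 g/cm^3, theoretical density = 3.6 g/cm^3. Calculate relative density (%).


Relative = 3.32 / 3.6 * 100 = 92.2%

92.2


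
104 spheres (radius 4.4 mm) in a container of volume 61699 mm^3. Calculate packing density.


V_sphere = 4/3*pi*4.4^3 = 356.8179 mm^3
Total V = 104*356.8179 = 37109.0616 mm^3
PD = 37109.0616 / 61699 = 0.601

0.601


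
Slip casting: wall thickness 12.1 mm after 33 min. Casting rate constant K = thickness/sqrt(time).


K = 12.1 / sqrt(33) = 12.1 / 5.7446 = 2.106 mm/min^0.5

2.106


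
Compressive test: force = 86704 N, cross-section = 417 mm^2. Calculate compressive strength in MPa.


CS = 86704 / 417 = 207.9 MPa

207.9


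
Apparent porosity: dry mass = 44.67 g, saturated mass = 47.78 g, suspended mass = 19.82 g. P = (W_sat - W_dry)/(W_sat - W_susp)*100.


P = (47.78 - 44.67) / (47.78 - 19.82) * 100 = 3.11 / 27.96 * 100 = 11.1%

11.1


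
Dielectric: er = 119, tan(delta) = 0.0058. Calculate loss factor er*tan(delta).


Loss = 119 * 0.0058 = 0.69

0.69


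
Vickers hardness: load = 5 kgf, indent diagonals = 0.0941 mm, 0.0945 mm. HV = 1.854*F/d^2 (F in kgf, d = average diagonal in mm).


d_avg = (0.0941+0.0945)/2 = 0.0943 mm
HV = 1.854*5/0.0943^2 = 1042

1042


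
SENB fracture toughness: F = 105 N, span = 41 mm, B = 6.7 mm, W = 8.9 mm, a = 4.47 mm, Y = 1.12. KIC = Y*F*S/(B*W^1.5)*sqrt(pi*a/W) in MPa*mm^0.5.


KIC = 1.12*105*41/(6.7*8.9^1.5)*sqrt(pi*4.47/8.9) = 34.05

34.05


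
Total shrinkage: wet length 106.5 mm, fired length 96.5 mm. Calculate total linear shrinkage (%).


TS = (106.5 - 96.5) / 106.5 * 100 = 9.39%

9.39


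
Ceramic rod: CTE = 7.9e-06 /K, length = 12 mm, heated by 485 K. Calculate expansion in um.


dL = 7.9e-06 * 12 * 485 * 1000 = 45.978 um

45.978


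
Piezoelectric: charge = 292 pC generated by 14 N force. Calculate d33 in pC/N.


d33 = 292 / 14 = 20.9 pC/N

20.9


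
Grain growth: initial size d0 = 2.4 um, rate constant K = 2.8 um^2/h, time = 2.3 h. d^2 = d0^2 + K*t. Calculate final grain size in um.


d^2 = 2.4^2 + 2.8*2.3 = 12.2
d = sqrt(12.2) = 3.49 um

3.49


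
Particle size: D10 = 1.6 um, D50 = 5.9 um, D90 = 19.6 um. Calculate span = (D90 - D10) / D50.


Span = (19.6 - 1.6) / 5.9 = 18.0 / 5.9 = 3.051

3.051


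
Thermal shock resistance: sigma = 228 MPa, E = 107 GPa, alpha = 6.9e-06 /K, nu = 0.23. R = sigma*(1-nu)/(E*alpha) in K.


R = 228*(1-0.23)/(107*1000*6.9e-06) = 238 K

238


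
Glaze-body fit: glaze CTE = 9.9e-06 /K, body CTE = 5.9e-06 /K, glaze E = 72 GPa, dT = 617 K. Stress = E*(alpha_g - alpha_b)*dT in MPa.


Stress = 72*1000*(9.9e-06 - 5.9e-06)*617 = 177.7 MPa

177.7


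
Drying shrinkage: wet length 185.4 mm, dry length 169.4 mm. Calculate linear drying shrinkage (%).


DS = (185.4 - 169.4) / 185.4 * 100 = 8.63%

8.63


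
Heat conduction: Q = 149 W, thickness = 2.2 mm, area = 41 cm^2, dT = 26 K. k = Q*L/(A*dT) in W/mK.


k = 149*2.2/1000/(41/10000*26) = 3.08 W/mK

3.08


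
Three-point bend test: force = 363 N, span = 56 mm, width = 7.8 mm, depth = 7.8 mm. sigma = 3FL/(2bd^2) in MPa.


sigma = 3*363*56/(2*7.8*7.8^2) = 64.3 MPa

64.3


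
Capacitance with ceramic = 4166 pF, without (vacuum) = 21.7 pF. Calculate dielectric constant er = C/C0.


er = 4166 / 21.7 = 191.98

191.98


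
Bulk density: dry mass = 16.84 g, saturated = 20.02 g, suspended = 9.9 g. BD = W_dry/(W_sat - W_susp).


BD = 16.84 / (20.02 - 9.9) = 16.84 / 10.12 = 1.664 g/cm^3

1.664


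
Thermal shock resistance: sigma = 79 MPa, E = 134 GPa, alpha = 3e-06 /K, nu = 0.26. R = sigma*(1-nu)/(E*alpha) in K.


R = 79*(1-0.26)/(134*1000*3e-06) = 145 K

145


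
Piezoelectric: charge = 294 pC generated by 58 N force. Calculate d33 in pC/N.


d33 = 294 / 58 = 5.1 pC/N

5.1


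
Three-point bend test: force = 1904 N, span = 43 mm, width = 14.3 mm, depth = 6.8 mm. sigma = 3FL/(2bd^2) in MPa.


sigma = 3*1904*43/(2*14.3*6.8^2) = 185.7 MPa

185.7


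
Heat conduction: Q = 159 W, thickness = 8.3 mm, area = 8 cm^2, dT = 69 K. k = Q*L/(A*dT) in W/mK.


k = 159*8.3/1000/(8/10000*69) = 23.91 W/mK

23.91


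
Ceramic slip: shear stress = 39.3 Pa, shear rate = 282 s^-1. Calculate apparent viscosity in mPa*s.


eta = tau/gamma * 1000 = 39.3/282 * 1000 = 139.4 mPa*s

139.4


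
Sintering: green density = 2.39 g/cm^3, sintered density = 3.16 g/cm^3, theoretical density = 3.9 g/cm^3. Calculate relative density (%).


Relative = 3.16 / 3.9 * 100 = 81.0%

81.0


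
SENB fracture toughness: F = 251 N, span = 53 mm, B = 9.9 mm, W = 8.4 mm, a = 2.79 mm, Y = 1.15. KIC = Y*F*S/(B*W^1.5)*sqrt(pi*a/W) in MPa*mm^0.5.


KIC = 1.15*251*53/(9.9*8.4^1.5)*sqrt(pi*2.79/8.4) = 64.84

64.84


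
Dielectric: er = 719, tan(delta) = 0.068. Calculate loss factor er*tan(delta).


Loss = 719 * 0.068 = 48.892

48.892


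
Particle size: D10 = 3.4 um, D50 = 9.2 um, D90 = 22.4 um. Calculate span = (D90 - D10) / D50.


Span = (22.4 - 3.4) / 9.2 = 19.0 / 9.2 = 2.065

2.065


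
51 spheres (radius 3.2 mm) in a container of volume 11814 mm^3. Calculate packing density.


V_sphere = 4/3*pi*3.2^3 = 137.2583 mm^3
Total V = 51*137.2583 = 7000.1733 mm^3
PD = 7000.1733 / 11814 = 0.593

0.593


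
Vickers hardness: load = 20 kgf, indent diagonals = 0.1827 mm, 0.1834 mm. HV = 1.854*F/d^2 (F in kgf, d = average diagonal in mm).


d_avg = (0.1827+0.1834)/2 = 0.18305 mm
HV = 1.854*20/0.18305^2 = 1107

1107


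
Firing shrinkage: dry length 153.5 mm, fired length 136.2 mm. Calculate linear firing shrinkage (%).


FS = (153.5 - 136.2) / 153.5 * 100 = 11.27%

11.27


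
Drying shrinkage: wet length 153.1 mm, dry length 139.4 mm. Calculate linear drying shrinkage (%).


DS = (153.1 - 139.4) / 153.1 * 100 = 8.95%

8.95


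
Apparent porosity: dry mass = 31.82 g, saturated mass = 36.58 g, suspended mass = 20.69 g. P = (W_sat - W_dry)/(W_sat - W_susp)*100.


P = (36.58 - 31.82) / (36.58 - 20.69) * 100 = 4.76 / 15.89 * 100 = 30.0%

30.0


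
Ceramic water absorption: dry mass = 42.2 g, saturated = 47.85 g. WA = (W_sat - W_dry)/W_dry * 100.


WA = (47.85 - 42.2) / 42.2 * 100 = 13.39%

13.39


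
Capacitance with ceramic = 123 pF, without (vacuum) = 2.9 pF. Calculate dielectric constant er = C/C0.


er = 123 / 2.9 = 42.41

42.41


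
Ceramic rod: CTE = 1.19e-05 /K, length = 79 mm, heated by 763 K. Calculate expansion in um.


dL = 1.19e-05 * 79 * 763 * 1000 = 717.296 um

717.296


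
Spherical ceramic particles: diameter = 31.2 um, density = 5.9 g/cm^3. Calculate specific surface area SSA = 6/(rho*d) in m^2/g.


SSA = 6 / (5.9 * 31.2) = 0.033 m^2/g

0.033


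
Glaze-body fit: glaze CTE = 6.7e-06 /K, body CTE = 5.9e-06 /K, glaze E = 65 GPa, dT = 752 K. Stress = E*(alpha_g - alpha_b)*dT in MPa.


Stress = 65*1000*(6.7e-06 - 5.9e-06)*752 = 39.1 MPa

39.1


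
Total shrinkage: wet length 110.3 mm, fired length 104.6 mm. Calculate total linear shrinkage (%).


TS = (110.3 - 104.6) / 110.3 * 100 = 5.17%

5.17


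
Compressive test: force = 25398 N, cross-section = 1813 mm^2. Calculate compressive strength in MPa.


CS = 25398 / 1813 = 14.0 MPa

14.0


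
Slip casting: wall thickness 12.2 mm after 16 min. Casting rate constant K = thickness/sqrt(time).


K = 12.2 / sqrt(16) = 12.2 / 4.0 = 3.05 mm/min^0.5

3.05


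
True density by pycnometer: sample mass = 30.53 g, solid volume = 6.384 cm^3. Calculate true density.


TD = 30.53 / 6.384 = 4.782 g/cm^3

4.782


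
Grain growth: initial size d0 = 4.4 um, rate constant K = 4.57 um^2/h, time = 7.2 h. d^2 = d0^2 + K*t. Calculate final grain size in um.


d^2 = 4.4^2 + 4.57*7.2 = 52.264
d = sqrt(52.264) = 7.23 um

7.23


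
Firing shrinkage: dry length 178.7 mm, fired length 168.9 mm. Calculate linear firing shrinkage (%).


FS = (178.7 - 168.9) / 178.7 * 100 = 5.48%

5.48


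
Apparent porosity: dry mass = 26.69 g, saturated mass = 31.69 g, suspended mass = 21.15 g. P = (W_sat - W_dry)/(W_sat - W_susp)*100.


P = (31.69 - 26.69) / (31.69 - 21.15) * 100 = 5.0 / 10.54 * 100 = 47.4%

47.4


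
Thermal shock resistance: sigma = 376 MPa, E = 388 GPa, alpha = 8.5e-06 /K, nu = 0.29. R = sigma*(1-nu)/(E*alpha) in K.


R = 376*(1-0.29)/(388*1000*8.5e-06) = 81 K

81


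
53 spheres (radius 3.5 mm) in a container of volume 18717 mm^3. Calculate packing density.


V_sphere = 4/3*pi*3.5^3 = 179.5944 mm^3
Total V = 53*179.5944 = 9518.5032 mm^3
PD = 9518.5032 / 18717 = 0.509

0.509


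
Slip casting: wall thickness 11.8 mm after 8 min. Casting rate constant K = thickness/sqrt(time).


K = 11.8 / sqrt(8) = 11.8 / 2.8284 = 4.172 mm/min^0.5

4.172


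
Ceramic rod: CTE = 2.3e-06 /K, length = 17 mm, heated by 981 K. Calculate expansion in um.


dL = 2.3e-06 * 17 * 981 * 1000 = 38.357 um

38.357


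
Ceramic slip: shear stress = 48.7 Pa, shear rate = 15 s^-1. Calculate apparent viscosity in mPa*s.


eta = tau/gamma * 1000 = 48.7/15 * 1000 = 3246.7 mPa*s

3246.7


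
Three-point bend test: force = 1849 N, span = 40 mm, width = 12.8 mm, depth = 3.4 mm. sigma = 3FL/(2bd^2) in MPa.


sigma = 3*1849*40/(2*12.8*3.4^2) = 749.8 MPa

749.8


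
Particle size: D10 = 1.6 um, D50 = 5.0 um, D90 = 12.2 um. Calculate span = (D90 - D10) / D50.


Span = (12.2 - 1.6) / 5.0 = 10.6 / 5.0 = 2.12

2.12


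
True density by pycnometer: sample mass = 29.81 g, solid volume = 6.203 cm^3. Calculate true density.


TD = 29.81 / 6.203 = 4.806 g/cm^3

4.806


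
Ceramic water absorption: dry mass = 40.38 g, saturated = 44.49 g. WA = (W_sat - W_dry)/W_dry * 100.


WA = (44.49 - 40.38) / 40.38 * 100 = 10.18%

10.18


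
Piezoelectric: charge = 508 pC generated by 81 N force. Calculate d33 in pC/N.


d33 = 508 / 81 = 6.3 pC/N

6.3


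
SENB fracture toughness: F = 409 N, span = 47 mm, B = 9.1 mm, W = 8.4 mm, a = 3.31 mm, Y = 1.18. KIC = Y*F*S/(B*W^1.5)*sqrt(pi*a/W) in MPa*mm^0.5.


KIC = 1.18*409*47/(9.1*8.4^1.5)*sqrt(pi*3.31/8.4) = 113.92

113.92


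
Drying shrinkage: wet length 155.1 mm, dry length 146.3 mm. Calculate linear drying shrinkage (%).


DS = (155.1 - 146.3) / 155.1 * 100 = 5.67%

5.67


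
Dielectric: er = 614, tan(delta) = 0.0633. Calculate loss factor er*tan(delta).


Loss = 614 * 0.0633 = 38.866

38.866


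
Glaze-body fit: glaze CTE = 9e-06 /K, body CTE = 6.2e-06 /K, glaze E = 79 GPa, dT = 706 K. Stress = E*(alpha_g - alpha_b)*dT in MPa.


Stress = 79*1000*(9e-06 - 6.2e-06)*706 = 156.2 MPa

156.2


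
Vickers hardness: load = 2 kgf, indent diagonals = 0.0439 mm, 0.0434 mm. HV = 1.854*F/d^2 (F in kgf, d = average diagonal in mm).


d_avg = (0.0439+0.0434)/2 = 0.04365 mm
HV = 1.854*2/0.04365^2 = 1946

1946


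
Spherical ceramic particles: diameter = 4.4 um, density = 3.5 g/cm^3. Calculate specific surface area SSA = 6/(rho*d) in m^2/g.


SSA = 6 / (3.5 * 4.4) = 0.39 m^2/g

0.39


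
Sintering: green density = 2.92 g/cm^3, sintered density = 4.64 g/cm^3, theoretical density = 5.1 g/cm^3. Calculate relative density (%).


Relative = 4.64 / 5.1 * 100 = 91.0%

91.0


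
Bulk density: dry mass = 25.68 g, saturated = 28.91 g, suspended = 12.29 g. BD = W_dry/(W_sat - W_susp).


BD = 25.68 / (28.91 - 12.29) = 25.68 / 16.62 = 1.545 g/cm^3

1.545


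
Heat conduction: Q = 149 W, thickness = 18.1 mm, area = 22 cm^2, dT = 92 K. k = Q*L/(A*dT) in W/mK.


k = 149*18.1/1000/(22/10000*92) = 13.32 W/mK

13.32


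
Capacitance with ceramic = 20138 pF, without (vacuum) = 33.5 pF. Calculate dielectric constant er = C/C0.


er = 20138 / 33.5 = 601.13

601.13


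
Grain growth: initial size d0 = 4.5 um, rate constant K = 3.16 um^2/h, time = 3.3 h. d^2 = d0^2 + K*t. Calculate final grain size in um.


d^2 = 4.5^2 + 3.16*3.3 = 30.678
d = sqrt(30.678) = 5.54 um

5.54


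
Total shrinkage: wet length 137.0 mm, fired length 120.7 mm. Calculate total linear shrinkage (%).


TS = (137.0 - 120.7) / 137.0 * 100 = 11.9%

11.9


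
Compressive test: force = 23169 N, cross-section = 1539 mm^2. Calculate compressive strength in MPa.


CS = 23169 / 1539 = 15.1 MPa

15.1


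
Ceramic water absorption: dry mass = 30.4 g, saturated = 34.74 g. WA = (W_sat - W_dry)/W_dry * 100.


WA = (34.74 - 30.4) / 30.4 * 100 = 14.28%

14.28


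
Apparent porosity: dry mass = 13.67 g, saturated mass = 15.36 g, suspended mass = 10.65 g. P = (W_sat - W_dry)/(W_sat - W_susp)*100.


P = (15.36 - 13.67) / (15.36 - 10.65) * 100 = 1.69 / 4.71 * 100 = 35.9%

35.9


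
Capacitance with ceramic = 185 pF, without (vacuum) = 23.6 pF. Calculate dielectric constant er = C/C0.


er = 185 / 23.6 = 7.84

7.84


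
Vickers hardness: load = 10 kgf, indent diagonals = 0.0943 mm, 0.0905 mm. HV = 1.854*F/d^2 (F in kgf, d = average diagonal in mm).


d_avg = (0.0943+0.0905)/2 = 0.0924 mm
HV = 1.854*10/0.0924^2 = 2172

2172


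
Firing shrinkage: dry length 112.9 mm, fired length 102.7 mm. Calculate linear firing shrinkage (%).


FS = (112.9 - 102.7) / 112.9 * 100 = 9.03%

9.03


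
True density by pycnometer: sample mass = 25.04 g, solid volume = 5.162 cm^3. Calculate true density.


TD = 25.04 / 5.162 = 4.851 g/cm^3

4.851


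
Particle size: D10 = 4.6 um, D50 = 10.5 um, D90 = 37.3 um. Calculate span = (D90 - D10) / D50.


Span = (37.3 - 4.6) / 10.5 = 32.7 / 10.5 = 3.114

3.114


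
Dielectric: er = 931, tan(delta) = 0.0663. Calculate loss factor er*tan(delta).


Loss = 931 * 0.0663 = 61.725

61.725


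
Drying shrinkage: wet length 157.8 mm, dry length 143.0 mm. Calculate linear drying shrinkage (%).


DS = (157.8 - 143.0) / 157.8 * 100 = 9.38%

9.38


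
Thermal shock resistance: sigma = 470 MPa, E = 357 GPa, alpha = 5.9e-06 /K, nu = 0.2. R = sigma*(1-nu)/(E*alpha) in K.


R = 470*(1-0.2)/(357*1000*5.9e-06) = 179 K

179


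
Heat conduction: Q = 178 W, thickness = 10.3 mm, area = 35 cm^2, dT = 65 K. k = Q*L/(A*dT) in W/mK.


k = 178*10.3/1000/(35/10000*65) = 8.06 W/mK

8.06


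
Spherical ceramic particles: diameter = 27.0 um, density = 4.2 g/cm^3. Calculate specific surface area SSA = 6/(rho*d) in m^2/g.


SSA = 6 / (4.2 * 27.0) = 0.053 m^2/g

0.053


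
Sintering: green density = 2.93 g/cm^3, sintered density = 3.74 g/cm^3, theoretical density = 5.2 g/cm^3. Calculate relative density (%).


Relative = 3.74 / 5.2 * 100 = 71.9%

71.9


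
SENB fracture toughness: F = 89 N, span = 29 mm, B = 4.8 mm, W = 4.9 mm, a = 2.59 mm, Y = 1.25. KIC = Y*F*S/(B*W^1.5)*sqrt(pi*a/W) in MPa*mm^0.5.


KIC = 1.25*89*29/(4.8*4.9^1.5)*sqrt(pi*2.59/4.9) = 79.85

79.85


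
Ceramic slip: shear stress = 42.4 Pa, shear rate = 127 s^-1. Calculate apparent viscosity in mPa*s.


eta = tau/gamma * 1000 = 42.4/127 * 1000 = 333.9 mPa*s

333.9


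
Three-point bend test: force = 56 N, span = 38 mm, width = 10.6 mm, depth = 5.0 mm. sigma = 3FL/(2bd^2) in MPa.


sigma = 3*56*38/(2*10.6*5.0^2) = 12.0 MPa

12.0


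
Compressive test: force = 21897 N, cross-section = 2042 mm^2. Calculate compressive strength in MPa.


CS = 21897 / 2042 = 10.7 MPa

10.7


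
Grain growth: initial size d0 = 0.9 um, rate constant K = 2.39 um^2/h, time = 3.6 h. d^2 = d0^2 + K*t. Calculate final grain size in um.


d^2 = 0.9^2 + 2.39*3.6 = 9.414
d = sqrt(9.414) = 3.07 um

3.07


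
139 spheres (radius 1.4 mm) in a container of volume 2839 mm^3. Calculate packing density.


V_sphere = 4/3*pi*1.4^3 = 11.494 mm^3
Total V = 139*11.494 = 1597.666 mm^3
PD = 1597.666 / 2839 = 0.563

0.563


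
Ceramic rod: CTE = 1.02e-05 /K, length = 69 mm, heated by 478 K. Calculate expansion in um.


dL = 1.02e-05 * 69 * 478 * 1000 = 336.416 um

336.416


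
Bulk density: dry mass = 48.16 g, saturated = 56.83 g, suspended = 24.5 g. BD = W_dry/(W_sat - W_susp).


BD = 48.16 / (56.83 - 24.5) = 48.16 / 32.33 = 1.49 g/cm^3

1.49
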